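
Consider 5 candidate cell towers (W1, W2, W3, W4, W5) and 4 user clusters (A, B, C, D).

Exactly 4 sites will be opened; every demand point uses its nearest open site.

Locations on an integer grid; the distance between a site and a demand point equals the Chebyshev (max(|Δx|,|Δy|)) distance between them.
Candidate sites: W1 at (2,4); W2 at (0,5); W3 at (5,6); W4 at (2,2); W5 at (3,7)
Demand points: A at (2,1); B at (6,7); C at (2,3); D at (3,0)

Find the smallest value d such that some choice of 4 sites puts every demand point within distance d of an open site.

2

Open {W1, W2, W3, W4}.
  Farthest demand point is D at distance 2 (to W4); all others are ≤ 2.
With {W1, W3, W4, W5} the worst case is 2.
With {W2, W3, W4, W5} the worst case is 2.
No size-4 selection achieves below 2.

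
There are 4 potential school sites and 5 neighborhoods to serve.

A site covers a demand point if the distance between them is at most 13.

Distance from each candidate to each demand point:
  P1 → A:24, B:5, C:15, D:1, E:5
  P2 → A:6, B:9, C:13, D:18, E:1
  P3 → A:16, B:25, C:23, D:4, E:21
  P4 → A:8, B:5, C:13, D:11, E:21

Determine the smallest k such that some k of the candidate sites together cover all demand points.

2

Coverage sets (demand points within 13 of each site):
  P1: {B, D, E}
  P2: {A, B, C, E}
  P3: {D}
  P4: {A, B, C, D}
No single site covers all 5 demand points.
But {P1, P2} covers everything, so the minimum is 2.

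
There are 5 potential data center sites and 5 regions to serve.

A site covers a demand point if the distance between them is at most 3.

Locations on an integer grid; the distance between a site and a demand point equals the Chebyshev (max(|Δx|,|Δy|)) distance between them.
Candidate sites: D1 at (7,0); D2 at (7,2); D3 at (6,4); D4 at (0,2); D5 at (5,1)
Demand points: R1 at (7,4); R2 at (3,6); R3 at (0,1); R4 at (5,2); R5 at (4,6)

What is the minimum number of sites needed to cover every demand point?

Coverage sets (demand points within 3 of each site):
  D1: {R4}
  D2: {R1, R4}
  D3: {R1, R2, R4, R5}
  D4: {R3}
  D5: {R1, R4}
No single site covers all 5 demand points.
But {D3, D4} covers everything, so the minimum is 2.

2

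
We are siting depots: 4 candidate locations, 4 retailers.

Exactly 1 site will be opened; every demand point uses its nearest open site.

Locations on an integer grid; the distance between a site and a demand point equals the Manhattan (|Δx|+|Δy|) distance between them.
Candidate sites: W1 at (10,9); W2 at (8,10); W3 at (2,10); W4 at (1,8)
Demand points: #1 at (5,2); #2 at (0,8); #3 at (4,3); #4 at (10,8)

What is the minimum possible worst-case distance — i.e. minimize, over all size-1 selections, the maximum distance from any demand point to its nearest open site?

10

Open {W4}.
  Farthest demand point is #1 at distance 10 (to W4); all others are ≤ 10.
With {W2} the worst case is 11.
With {W3} the worst case is 11.
No size-1 selection achieves below 10.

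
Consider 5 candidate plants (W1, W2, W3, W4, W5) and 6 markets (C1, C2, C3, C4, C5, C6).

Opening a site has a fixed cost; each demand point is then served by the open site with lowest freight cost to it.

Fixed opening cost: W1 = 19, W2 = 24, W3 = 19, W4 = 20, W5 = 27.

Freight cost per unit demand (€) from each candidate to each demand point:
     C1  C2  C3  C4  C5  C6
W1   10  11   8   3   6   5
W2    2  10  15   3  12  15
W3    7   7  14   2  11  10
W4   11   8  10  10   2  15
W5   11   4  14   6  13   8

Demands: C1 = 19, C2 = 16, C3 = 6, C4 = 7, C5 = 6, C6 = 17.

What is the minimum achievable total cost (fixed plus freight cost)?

358

Open {W1, W2, W4, W5}: assign each demand point to its cheapest open site.
  C1→W2 19×2=38, C2→W5 16×4=64, C3→W1 6×8=48, C4→W1 7×3=21, C5→W4 6×2=12, C6→W1 17×5=85
  freight cost 268, fixed 90 → total 358.
Compare {W1, W2, W5}: freight cost 292 + fixed 70 = 362.
Compare {W1, W2, W3, W4, W5}: freight cost 261 + fixed 109 = 370.
Compare {W1, W2, W3, W5}: freight cost 285 + fixed 89 = 374.
All other subsets cost ≥ 362. Minimum total cost: 358.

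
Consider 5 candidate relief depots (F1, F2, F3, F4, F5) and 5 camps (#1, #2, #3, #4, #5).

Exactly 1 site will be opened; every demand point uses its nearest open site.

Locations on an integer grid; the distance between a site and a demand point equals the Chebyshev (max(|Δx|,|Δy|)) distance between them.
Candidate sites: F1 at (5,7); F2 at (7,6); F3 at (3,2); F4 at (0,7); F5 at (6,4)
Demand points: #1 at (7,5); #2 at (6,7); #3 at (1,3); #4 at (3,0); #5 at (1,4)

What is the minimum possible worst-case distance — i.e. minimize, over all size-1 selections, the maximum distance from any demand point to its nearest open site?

5

Open {F3}.
  Farthest demand point is #2 at distance 5 (to F3); all others are ≤ 5.
With {F5} the worst case is 5.
With {F2} the worst case is 6.
No size-1 selection achieves below 5.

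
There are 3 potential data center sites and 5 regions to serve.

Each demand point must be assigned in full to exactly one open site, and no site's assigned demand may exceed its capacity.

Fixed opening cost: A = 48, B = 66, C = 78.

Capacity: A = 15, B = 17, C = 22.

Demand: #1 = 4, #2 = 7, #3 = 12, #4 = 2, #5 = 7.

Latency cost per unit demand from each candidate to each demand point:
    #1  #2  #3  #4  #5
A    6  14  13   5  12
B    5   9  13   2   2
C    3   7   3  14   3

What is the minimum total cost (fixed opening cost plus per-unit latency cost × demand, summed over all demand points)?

267

Open {B, C}; cheapest assignment that respects the capacities:
  B (cap 17, load 13): #1, #4, #5 — cost 4×5 + 2×2 + 7×2 = 38
  C (cap 22, load 19): #2, #3 — cost 7×7 + 12×3 = 85
  Shipping 123, fixed 144 → total 267.
  Any other capacity-feasible assignment to {B, C} ships for at least 123.
Compare {A, C}: its best feasible assignment gives total 315.
Compare {A, B, C}: its best feasible assignment gives total 315.
Every other set of open sites that can feasibly serve all demand totals ≥ 315 even under its best assignment. Minimum: 267.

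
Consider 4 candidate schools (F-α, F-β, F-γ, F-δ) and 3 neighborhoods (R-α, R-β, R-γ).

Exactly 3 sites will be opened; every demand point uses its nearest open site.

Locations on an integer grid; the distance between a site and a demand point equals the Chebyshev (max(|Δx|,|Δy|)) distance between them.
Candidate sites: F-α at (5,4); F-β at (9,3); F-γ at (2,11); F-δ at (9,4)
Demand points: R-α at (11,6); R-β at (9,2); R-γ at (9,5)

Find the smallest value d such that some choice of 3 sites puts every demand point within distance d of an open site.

2

Open {F-α, F-β, F-δ}.
  Farthest demand point is R-α at distance 2 (to F-δ); all others are ≤ 2.
With {F-α, F-γ, F-δ} the worst case is 2.
With {F-β, F-γ, F-δ} the worst case is 2.
No size-3 selection achieves below 2.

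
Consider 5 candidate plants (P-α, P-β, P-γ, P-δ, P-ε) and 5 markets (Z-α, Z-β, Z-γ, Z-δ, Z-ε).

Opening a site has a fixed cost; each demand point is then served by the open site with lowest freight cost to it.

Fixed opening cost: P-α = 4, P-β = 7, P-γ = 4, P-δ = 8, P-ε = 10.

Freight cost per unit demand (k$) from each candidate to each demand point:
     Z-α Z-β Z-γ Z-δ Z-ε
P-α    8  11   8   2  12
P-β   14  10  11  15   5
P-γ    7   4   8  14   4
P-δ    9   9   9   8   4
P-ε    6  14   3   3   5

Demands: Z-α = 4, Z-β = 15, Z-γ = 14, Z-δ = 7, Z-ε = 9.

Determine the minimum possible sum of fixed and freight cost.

Open {P-α, P-γ, P-ε}: assign each demand point to its cheapest open site.
  Z-α→P-ε 4×6=24, Z-β→P-γ 15×4=60, Z-γ→P-ε 14×3=42, Z-δ→P-α 7×2=14, Z-ε→P-γ 9×4=36
  freight cost 176, fixed 18 → total 194.
Compare {P-γ, P-ε}: freight cost 183 + fixed 14 = 197.
Compare {P-α, P-β, P-γ, P-ε}: freight cost 176 + fixed 25 = 201.
Compare {P-α, P-γ, P-δ, P-ε}: freight cost 176 + fixed 26 = 202.
All other subsets cost ≥ 197. Minimum total cost: 194.

194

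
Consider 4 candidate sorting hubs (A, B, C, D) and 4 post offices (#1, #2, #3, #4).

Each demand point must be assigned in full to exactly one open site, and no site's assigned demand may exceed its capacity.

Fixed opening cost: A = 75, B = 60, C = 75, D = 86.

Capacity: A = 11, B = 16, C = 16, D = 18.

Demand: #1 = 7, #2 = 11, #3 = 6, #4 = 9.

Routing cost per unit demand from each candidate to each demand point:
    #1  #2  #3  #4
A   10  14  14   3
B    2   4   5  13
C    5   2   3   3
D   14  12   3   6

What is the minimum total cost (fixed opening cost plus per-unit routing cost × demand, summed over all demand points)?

303

Open {A, B, C}; cheapest assignment that respects the capacities:
  A (cap 11, load 9): #4 — cost 9×3 = 27
  B (cap 16, load 13): #1, #3 — cost 7×2 + 6×5 = 44
  C (cap 16, load 11): #2 — cost 11×2 = 22
  Shipping 93, fixed 210 → total 303.
  Any other capacity-feasible assignment to {A, B, C} ships for at least 93.
Compare {B, C, D}: its best feasible assignment gives total 329.
Compare {C, D}: its best feasible assignment gives total 373.
Every other set of open sites that can feasibly serve all demand totals ≥ 329 even under its best assignment. Minimum: 303.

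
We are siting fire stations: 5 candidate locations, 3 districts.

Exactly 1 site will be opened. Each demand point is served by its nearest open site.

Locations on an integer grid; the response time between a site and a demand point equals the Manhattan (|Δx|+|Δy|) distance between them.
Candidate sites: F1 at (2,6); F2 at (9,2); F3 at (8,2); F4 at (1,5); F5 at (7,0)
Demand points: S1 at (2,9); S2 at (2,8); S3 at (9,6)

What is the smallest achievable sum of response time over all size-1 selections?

Open {F1}.
  S1→F1 3, S2→F1 2, S3→F1 7  ⇒ total 12.
Compare {F4}: total 18.
Compare {F3}: total 30.
No size-1 selection does better; minimum is 12.

12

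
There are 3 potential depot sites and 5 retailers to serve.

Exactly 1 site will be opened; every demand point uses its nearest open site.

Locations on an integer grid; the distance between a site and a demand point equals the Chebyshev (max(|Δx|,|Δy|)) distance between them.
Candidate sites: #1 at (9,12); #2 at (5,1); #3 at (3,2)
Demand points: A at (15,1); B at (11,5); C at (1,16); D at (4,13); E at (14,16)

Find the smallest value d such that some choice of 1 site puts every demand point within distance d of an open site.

11

Open {#1}.
  Farthest demand point is A at distance 11 (to #1); all others are ≤ 11.
With {#3} the worst case is 14.
With {#2} the worst case is 15.
No size-1 selection achieves below 11.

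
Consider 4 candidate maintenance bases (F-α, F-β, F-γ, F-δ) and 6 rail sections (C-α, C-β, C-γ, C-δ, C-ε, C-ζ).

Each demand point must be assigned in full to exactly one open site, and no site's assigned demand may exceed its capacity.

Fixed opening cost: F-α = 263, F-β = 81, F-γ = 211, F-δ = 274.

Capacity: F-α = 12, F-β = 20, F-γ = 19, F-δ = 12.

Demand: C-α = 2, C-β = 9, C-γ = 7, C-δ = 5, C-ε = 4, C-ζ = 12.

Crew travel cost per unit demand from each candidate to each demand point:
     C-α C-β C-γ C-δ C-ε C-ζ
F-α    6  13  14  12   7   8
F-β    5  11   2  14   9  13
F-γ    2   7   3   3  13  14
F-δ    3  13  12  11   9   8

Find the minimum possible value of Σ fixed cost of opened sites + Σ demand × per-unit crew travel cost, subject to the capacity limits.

Open {F-β, F-γ}; cheapest assignment that respects the capacities:
  F-β (cap 20, load 20): C-β, C-γ, C-ε — cost 9×11 + 7×2 + 4×9 = 149
  F-γ (cap 19, load 19): C-α, C-δ, C-ζ — cost 2×2 + 5×3 + 12×14 = 187
  Shipping 336, fixed 292 → total 628.
  Any other capacity-feasible assignment to {F-β, F-γ} ships for at least 336.
Compare {F-α, F-β, F-γ}: its best feasible assignment gives total 783.
Compare {F-β, F-γ, F-δ}: its best feasible assignment gives total 794.
Every other set of open sites that can feasibly serve all demand totals ≥ 783 even under its best assignment. Minimum: 628.

628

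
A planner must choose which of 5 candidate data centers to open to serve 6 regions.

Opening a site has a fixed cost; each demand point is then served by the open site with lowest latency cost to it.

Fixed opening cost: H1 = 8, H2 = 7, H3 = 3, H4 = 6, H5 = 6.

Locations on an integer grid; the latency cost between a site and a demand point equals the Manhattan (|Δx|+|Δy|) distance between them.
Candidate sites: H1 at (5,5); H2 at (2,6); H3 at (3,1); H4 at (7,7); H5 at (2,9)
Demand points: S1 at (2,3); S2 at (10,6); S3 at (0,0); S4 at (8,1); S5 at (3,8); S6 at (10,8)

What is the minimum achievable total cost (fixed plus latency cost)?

34

Open {H3, H4}: assign each demand point to its cheapest open site.
  S1→H3 3, S2→H4 4, S3→H3 4, S4→H3 5, S5→H4 5, S6→H4 4
  latency cost 25, fixed 9 → total 34.
Compare {H3, H4, H5}: latency cost 22 + fixed 15 = 37.
Compare {H2, H3, H4}: latency cost 23 + fixed 16 = 39.
Compare {H1, H3}: latency cost 31 + fixed 11 = 42.
All other subsets cost ≥ 37. Minimum total cost: 34.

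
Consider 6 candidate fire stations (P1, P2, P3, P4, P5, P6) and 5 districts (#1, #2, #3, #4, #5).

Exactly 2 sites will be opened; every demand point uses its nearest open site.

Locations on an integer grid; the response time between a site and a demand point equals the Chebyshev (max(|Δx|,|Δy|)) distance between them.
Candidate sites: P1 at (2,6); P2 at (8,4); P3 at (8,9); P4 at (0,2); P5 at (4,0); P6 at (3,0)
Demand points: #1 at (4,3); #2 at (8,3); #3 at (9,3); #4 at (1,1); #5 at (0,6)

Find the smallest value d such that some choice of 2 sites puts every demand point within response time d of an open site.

Open {P2, P4}.
  Farthest demand point is #1 at response time 4 (to P2); all others are ≤ 4.
With {P1, P2} the worst case is 5.
With {P1, P5} the worst case is 5.
No size-2 selection achieves below 4.

4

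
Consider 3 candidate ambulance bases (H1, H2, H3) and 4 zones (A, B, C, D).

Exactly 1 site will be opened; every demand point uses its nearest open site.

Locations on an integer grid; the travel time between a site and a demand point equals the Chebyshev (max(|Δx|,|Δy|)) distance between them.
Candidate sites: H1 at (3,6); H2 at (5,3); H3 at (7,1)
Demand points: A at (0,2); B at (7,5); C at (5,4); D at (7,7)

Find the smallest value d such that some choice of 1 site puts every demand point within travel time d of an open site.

4

Open {H1}.
  Farthest demand point is A at travel time 4 (to H1); all others are ≤ 4.
With {H2} the worst case is 5.
With {H3} the worst case is 7.
No size-1 selection achieves below 4.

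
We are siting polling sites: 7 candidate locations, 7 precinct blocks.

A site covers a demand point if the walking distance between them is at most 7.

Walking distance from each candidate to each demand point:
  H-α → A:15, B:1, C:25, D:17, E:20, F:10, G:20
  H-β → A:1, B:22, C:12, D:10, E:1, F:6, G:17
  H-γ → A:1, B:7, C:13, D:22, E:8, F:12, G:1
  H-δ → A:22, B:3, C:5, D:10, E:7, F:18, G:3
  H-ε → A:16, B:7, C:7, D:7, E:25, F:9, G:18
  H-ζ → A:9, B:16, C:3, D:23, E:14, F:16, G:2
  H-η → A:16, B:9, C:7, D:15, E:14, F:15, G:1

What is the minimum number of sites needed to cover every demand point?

3

Coverage sets (demand points within 7 of each site):
  H-α: {B}
  H-β: {A, E, F}
  H-γ: {A, B, G}
  H-δ: {B, C, E, G}
  H-ε: {B, C, D}
  H-ζ: {C, G}
  H-η: {C, G}
No 2 sites suffice: every size-2 union leaves at least one demand point uncovered.
But {H-β, H-γ, H-ε} covers everything, so the minimum is 3.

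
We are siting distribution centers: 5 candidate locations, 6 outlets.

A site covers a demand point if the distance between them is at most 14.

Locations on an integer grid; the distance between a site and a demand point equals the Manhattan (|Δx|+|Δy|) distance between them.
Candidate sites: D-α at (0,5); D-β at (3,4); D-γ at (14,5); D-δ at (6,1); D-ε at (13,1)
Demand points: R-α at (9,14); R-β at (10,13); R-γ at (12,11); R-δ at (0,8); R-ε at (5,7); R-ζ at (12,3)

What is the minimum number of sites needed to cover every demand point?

Coverage sets (demand points within 14 of each site):
  D-α: {R-δ, R-ε, R-ζ}
  D-β: {R-δ, R-ε, R-ζ}
  D-γ: {R-α, R-β, R-γ, R-ε, R-ζ}
  D-δ: {R-δ, R-ε, R-ζ}
  D-ε: {R-γ, R-ε, R-ζ}
No single site covers all 6 demand points.
But {D-α, D-γ} covers everything, so the minimum is 2.

2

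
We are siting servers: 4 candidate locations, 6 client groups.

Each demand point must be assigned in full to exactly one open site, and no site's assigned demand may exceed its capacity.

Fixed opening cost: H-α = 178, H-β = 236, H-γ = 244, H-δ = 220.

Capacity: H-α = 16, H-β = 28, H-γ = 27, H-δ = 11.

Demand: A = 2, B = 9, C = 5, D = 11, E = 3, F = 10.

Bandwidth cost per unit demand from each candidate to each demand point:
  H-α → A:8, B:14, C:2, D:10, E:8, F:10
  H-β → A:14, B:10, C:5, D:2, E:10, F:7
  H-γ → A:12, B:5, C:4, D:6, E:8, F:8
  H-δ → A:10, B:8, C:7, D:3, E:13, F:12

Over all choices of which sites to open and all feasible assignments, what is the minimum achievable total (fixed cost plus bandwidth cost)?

Open {H-β, H-γ}; cheapest assignment that respects the capacities:
  H-β (cap 28, load 21): D, F — cost 11×2 + 10×7 = 92
  H-γ (cap 27, load 19): A, B, C, E — cost 2×12 + 9×5 + 5×4 + 3×8 = 113
  Shipping 205, fixed 480 → total 685.
  Any other capacity-feasible assignment to {H-β, H-γ} ships for at least 205.
Compare {H-α, H-β}: its best feasible assignment gives total 688.
Compare {H-α, H-γ}: its best feasible assignment gives total 691.
Every other set of open sites that can feasibly serve all demand totals ≥ 688 even under its best assignment. Minimum: 685.

685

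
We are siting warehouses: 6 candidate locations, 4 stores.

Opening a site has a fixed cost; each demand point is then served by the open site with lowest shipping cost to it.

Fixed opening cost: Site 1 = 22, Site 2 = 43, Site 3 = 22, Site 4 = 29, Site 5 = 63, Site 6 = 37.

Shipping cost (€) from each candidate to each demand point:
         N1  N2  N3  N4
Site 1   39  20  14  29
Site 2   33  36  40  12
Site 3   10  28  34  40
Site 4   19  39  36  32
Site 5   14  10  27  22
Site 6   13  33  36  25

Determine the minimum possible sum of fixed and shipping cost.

117

Open {Site 1, Site 3}: assign each demand point to its cheapest open site.
  N1→Site 3 10, N2→Site 1 20, N3→Site 1 14, N4→Site 1 29
  shipping cost 73, fixed 44 → total 117.
Compare {Site 1}: shipping cost 102 + fixed 22 = 124.
Compare {Site 1, Site 6}: shipping cost 72 + fixed 59 = 131.
Compare {Site 1, Site 4}: shipping cost 82 + fixed 51 = 133.
All other subsets cost ≥ 124. Minimum total cost: 117.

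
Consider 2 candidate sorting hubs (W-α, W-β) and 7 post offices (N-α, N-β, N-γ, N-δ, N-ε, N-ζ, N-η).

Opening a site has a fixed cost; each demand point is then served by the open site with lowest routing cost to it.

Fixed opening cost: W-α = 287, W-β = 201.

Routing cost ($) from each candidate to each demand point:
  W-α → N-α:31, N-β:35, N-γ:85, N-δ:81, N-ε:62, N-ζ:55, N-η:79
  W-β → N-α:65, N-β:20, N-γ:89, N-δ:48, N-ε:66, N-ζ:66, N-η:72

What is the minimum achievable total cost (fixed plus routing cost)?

Open {W-β}: assign each demand point to its cheapest open site.
  N-α→W-β 65, N-β→W-β 20, N-γ→W-β 89, N-δ→W-β 48, N-ε→W-β 66, N-ζ→W-β 66, N-η→W-β 72
  routing cost 426, fixed 201 → total 627.
Compare {W-α}: routing cost 428 + fixed 287 = 715.
Compare {W-α, W-β}: routing cost 373 + fixed 488 = 861.

627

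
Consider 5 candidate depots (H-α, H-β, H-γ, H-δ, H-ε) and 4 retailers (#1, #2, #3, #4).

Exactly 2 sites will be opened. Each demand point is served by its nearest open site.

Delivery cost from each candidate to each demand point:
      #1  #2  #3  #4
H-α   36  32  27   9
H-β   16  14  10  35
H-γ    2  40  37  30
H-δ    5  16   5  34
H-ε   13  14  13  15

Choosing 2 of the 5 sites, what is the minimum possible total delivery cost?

35

Open {H-α, H-δ}.
  #1→H-δ 5, #2→H-δ 16, #3→H-δ 5, #4→H-α 9  ⇒ total 35.
Compare {H-δ, H-ε}: total 39.
Compare {H-γ, H-ε}: total 44.
No size-2 selection does better; minimum is 35.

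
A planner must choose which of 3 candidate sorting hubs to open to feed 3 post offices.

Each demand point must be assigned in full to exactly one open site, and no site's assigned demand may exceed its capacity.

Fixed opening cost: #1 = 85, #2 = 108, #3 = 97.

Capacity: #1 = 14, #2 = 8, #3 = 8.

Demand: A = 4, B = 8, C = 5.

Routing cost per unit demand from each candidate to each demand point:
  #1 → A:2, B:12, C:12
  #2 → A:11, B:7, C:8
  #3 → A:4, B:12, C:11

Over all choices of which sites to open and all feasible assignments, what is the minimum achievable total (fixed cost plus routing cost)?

317

Open {#1, #2}; cheapest assignment that respects the capacities:
  #1 (cap 14, load 9): A, C — cost 4×2 + 5×12 = 68
  #2 (cap 8, load 8): B — cost 8×7 = 56
  Shipping 124, fixed 193 → total 317.
  Any other capacity-feasible assignment to {#1, #2} ships for at least 124.
Compare {#1, #3}: its best feasible assignment gives total 341.
Compare {#1, #2, #3}: its best feasible assignment gives total 409.
Every other set of open sites that can feasibly serve all demand totals ≥ 341 even under its best assignment. Minimum: 317.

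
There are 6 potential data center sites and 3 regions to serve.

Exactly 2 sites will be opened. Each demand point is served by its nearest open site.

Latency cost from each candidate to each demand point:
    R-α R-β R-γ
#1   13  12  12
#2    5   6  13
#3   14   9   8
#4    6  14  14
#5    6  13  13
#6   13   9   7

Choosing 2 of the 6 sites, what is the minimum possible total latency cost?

Open {#2, #6}.
  R-α→#2 5, R-β→#2 6, R-γ→#6 7  ⇒ total 18.
Compare {#2, #3}: total 19.
Compare {#4, #6}: total 22.
No size-2 selection does better; minimum is 18.

18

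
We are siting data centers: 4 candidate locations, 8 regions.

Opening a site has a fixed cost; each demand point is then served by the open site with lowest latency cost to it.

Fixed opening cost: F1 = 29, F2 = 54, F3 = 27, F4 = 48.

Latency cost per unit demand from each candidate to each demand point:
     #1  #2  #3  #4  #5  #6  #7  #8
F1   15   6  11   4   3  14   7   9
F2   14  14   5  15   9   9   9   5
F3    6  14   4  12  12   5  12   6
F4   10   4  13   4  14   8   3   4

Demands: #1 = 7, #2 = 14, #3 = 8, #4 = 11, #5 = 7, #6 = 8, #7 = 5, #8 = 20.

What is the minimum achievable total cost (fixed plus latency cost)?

434

Open {F1, F3, F4}: assign each demand point to its cheapest open site.
  #1→F3 7×6=42, #2→F4 14×4=56, #3→F3 8×4=32, #4→F1 11×4=44, #5→F1 7×3=21, #6→F3 8×5=40, #7→F4 5×3=15, #8→F4 20×4=80
  latency cost 330, fixed 104 → total 434.
Compare {F3, F4}: latency cost 393 + fixed 75 = 468.
Compare {F1, F3}: latency cost 418 + fixed 56 = 474.
Compare {F1, F2, F3, F4}: latency cost 330 + fixed 158 = 488.
All other subsets cost ≥ 468. Minimum total cost: 434.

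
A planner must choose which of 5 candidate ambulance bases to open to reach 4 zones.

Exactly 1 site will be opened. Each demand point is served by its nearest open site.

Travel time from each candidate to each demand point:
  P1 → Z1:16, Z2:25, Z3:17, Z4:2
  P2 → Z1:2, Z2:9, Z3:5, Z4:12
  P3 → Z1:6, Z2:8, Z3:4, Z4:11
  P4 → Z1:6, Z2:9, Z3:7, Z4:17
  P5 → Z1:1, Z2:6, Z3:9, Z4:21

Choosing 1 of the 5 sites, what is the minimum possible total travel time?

28

Open {P2}.
  Z1→P2 2, Z2→P2 9, Z3→P2 5, Z4→P2 12  ⇒ total 28.
Compare {P3}: total 29.
Compare {P5}: total 37.
No size-1 selection does better; minimum is 28.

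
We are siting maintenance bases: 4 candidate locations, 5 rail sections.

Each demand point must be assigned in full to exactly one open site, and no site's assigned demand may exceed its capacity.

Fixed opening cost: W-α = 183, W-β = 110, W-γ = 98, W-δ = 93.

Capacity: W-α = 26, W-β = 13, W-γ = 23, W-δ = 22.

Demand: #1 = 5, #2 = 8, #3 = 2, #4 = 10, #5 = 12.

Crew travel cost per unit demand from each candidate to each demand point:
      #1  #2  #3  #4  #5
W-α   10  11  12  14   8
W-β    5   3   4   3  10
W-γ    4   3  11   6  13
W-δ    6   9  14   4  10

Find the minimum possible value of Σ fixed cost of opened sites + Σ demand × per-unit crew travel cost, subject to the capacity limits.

417

Open {W-γ, W-δ}; cheapest assignment that respects the capacities:
  W-γ (cap 23, load 15): #1, #2, #3 — cost 5×4 + 8×3 + 2×11 = 66
  W-δ (cap 22, load 22): #4, #5 — cost 10×4 + 12×10 = 160
  Shipping 226, fixed 191 → total 417.
  Any other capacity-feasible assignment to {W-γ, W-δ} ships for at least 226.
Compare {W-β, W-γ, W-δ}: its best feasible assignment gives total 503.
Compare {W-α, W-γ}: its best feasible assignment gives total 505.
Every other set of open sites that can feasibly serve all demand totals ≥ 503 even under its best assignment. Minimum: 417.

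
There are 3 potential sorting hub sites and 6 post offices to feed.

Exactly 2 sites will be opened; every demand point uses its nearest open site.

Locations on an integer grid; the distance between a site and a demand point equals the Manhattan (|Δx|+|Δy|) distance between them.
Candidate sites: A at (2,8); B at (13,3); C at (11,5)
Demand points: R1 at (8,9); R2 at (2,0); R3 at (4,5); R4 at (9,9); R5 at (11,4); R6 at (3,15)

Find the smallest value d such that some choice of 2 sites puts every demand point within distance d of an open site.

8

Open {A, B}.
  Farthest demand point is R2 at distance 8 (to A); all others are ≤ 8.
With {A, C} the worst case is 8.
With {B, C} the worst case is 18.
No size-2 selection achieves below 8.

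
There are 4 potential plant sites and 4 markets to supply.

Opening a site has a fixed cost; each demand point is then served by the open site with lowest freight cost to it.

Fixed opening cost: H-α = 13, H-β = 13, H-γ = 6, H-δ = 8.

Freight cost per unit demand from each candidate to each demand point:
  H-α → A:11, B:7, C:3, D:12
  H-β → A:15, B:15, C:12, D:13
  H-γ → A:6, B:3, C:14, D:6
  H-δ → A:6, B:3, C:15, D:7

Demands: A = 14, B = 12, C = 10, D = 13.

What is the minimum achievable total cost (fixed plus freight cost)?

Open {H-α, H-γ}: assign each demand point to its cheapest open site.
  A→H-γ 14×6=84, B→H-γ 12×3=36, C→H-α 10×3=30, D→H-γ 13×6=78
  freight cost 228, fixed 19 → total 247.
Compare {H-α, H-γ, H-δ}: freight cost 228 + fixed 27 = 255.
Compare {H-α, H-β, H-γ}: freight cost 228 + fixed 32 = 260.
Compare {H-α, H-δ}: freight cost 241 + fixed 21 = 262.
All other subsets cost ≥ 255. Minimum total cost: 247.

247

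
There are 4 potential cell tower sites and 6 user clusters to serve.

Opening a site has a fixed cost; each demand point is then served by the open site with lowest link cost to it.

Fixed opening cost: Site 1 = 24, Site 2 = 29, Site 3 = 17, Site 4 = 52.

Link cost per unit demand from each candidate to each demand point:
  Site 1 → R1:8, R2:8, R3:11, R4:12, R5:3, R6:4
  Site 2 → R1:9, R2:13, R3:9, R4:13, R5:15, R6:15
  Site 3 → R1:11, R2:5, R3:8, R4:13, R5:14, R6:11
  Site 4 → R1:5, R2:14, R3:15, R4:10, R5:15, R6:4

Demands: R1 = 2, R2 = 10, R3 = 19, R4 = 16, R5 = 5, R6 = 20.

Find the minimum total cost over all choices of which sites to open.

546

Open {Site 1, Site 3}: assign each demand point to its cheapest open site.
  R1→Site 1 2×8=16, R2→Site 3 10×5=50, R3→Site 3 19×8=152, R4→Site 1 16×12=192, R5→Site 1 5×3=15, R6→Site 1 20×4=80
  link cost 505, fixed 41 → total 546.
Compare {Site 1, Site 3, Site 4}: link cost 467 + fixed 93 = 560.
Compare {Site 1, Site 2, Site 3}: link cost 505 + fixed 70 = 575.
Compare {Site 1, Site 2, Site 3, Site 4}: link cost 467 + fixed 122 = 589.
All other subsets cost ≥ 560. Minimum total cost: 546.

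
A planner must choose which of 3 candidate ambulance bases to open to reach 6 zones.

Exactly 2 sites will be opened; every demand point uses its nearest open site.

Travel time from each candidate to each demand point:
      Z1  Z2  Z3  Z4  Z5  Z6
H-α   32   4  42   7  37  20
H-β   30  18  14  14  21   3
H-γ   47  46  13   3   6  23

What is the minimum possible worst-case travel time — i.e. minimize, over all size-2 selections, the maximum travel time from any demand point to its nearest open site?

Open {H-α, H-β}.
  Farthest demand point is Z1 at travel time 30 (to H-β); all others are ≤ 30.
With {H-β, H-γ} the worst case is 30.
With {H-α, H-γ} the worst case is 32.
No size-2 selection achieves below 30.

30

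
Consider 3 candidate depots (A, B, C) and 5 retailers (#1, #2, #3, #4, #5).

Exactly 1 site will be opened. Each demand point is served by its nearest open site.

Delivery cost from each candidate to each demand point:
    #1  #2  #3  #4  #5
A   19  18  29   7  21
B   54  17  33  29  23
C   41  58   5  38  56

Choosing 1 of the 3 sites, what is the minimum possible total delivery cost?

94

Open {A}.
  #1→A 19, #2→A 18, #3→A 29, #4→A 7, #5→A 21  ⇒ total 94.
Compare {B}: total 156.
Compare {C}: total 198.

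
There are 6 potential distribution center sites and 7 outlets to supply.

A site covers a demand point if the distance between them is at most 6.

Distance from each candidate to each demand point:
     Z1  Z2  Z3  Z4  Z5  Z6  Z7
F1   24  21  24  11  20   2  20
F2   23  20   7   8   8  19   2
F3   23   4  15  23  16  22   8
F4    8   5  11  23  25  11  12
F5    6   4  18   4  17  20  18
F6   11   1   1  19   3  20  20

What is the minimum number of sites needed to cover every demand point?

4

Coverage sets (demand points within 6 of each site):
  F1: {Z6}
  F2: {Z7}
  F3: {Z2}
  F4: {Z2}
  F5: {Z1, Z2, Z4}
  F6: {Z2, Z3, Z5}
No 3 sites suffice: every size-3 union leaves at least one demand point uncovered.
But {F1, F2, F5, F6} covers everything, so the minimum is 4.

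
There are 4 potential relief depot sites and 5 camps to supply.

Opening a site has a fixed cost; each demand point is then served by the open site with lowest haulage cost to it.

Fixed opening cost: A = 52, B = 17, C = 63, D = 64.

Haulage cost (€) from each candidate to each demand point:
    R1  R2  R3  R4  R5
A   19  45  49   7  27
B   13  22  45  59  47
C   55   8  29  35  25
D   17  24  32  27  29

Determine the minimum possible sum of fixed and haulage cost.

183

Open {A, B}: assign each demand point to its cheapest open site.
  R1→B 13, R2→B 22, R3→B 45, R4→A 7, R5→A 27
  haulage cost 114, fixed 69 → total 183.
Compare {B, C}: haulage cost 110 + fixed 80 = 190.
Compare {D}: haulage cost 129 + fixed 64 = 193.
Compare {A}: haulage cost 147 + fixed 52 = 199.
All other subsets cost ≥ 190. Minimum total cost: 183.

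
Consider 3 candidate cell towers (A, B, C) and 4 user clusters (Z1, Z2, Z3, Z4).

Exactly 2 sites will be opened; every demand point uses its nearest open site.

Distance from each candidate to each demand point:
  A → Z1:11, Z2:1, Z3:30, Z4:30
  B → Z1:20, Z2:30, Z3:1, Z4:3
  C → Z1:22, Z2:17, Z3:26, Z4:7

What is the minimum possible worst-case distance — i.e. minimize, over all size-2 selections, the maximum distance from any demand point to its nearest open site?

Open {A, B}.
  Farthest demand point is Z1 at distance 11 (to A); all others are ≤ 11.
With {B, C} the worst case is 20.
With {A, C} the worst case is 26.
No size-2 selection achieves below 11.

11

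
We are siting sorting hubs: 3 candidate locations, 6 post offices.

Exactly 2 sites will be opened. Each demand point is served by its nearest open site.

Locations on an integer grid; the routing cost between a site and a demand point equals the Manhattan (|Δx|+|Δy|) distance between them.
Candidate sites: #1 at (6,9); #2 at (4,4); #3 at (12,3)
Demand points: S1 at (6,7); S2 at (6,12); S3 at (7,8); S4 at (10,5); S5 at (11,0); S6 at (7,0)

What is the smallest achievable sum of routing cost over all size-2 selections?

Open {#1, #3}.
  S1→#1 2, S2→#1 3, S3→#1 2, S4→#3 4, S5→#3 4, S6→#3 8  ⇒ total 23.
Compare {#1, #2}: total 32.
Compare {#2, #3}: total 37.

23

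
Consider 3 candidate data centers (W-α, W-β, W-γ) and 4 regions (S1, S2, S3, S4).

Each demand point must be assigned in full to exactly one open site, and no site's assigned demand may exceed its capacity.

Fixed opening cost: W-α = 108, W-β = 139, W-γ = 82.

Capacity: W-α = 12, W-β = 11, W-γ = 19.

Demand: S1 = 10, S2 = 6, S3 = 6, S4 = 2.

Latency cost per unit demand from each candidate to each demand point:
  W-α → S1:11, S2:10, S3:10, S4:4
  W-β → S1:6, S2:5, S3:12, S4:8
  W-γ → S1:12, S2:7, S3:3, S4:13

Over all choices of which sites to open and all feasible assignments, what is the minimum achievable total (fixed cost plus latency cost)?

367

Open {W-β, W-γ}; cheapest assignment that respects the capacities:
  W-β (cap 11, load 10): S1 — cost 10×6 = 60
  W-γ (cap 19, load 14): S2, S3, S4 — cost 6×7 + 6×3 + 2×13 = 86
  Shipping 146, fixed 221 → total 367.
  Any other capacity-feasible assignment to {W-β, W-γ} ships for at least 146.
Compare {W-α, W-γ}: its best feasible assignment gives total 368.
Compare {W-α, W-β, W-γ}: its best feasible assignment gives total 457.
Every other set of open sites that can feasibly serve all demand totals ≥ 368 even under its best assignment. Minimum: 367.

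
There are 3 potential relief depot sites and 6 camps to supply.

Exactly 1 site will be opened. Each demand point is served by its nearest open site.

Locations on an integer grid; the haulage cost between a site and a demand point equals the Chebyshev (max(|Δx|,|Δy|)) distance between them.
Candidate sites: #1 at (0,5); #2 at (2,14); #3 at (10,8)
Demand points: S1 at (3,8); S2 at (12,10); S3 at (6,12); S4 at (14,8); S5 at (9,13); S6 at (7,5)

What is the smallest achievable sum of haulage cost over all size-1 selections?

Open {#3}.
  S1→#3 7, S2→#3 2, S3→#3 4, S4→#3 4, S5→#3 5, S6→#3 3  ⇒ total 25.
Compare {#2}: total 48.
Compare {#1}: total 52.

25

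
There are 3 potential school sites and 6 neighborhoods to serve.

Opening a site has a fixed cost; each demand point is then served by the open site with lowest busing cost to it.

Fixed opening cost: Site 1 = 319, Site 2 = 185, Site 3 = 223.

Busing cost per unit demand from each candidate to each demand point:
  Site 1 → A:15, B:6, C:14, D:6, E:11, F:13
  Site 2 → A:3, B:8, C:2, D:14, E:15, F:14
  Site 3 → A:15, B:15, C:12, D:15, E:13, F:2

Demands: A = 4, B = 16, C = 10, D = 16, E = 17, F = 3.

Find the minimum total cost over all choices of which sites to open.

Open {Site 2}: assign each demand point to its cheapest open site.
  A→Site 2 4×3=12, B→Site 2 16×8=128, C→Site 2 10×2=20, D→Site 2 16×14=224, E→Site 2 17×15=255, F→Site 2 3×14=42
  busing cost 681, fixed 185 → total 866.
Compare {Site 1}: busing cost 618 + fixed 319 = 937.
Compare {Site 1, Site 2}: busing cost 450 + fixed 504 = 954.
Compare {Site 2, Site 3}: busing cost 611 + fixed 408 = 1019.
All other subsets cost ≥ 937. Minimum total cost: 866.

866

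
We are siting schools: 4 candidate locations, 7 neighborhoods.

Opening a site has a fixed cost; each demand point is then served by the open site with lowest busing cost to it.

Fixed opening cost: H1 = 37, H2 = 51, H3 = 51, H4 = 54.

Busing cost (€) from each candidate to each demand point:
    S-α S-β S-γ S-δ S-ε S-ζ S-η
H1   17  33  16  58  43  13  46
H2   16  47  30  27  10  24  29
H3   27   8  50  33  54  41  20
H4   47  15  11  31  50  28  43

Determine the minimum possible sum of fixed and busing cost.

232

Open {H1, H2}: assign each demand point to its cheapest open site.
  S-α→H2 16, S-β→H1 33, S-γ→H1 16, S-δ→H2 27, S-ε→H2 10, S-ζ→H1 13, S-η→H2 29
  busing cost 144, fixed 88 → total 232.
Compare {H2}: busing cost 183 + fixed 51 = 234.
Compare {H2, H3}: busing cost 135 + fixed 102 = 237.
Compare {H2, H4}: busing cost 132 + fixed 105 = 237.
All other subsets cost ≥ 234. Minimum total cost: 232.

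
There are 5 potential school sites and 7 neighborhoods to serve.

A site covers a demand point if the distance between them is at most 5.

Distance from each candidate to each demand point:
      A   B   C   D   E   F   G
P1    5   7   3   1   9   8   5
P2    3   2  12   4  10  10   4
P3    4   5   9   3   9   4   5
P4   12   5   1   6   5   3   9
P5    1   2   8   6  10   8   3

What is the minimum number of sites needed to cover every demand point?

Coverage sets (demand points within 5 of each site):
  P1: {A, C, D, G}
  P2: {A, B, D, G}
  P3: {A, B, D, F, G}
  P4: {B, C, E, F}
  P5: {A, B, G}
No single site covers all 7 demand points.
But {P1, P4} covers everything, so the minimum is 2.

2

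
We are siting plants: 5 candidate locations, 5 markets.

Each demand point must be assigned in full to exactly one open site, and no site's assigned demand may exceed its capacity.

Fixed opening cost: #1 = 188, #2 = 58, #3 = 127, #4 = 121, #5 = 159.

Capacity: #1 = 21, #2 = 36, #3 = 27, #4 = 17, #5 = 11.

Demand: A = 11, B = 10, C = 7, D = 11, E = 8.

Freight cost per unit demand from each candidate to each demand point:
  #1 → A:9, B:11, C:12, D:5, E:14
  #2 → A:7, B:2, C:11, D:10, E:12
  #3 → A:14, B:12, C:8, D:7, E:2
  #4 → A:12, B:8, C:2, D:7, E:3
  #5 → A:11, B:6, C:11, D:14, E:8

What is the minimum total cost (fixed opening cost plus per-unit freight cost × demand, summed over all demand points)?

Open {#2, #4}; cheapest assignment that respects the capacities:
  #2 (cap 36, load 32): A, B, D — cost 11×7 + 10×2 + 11×10 = 207
  #4 (cap 17, load 15): C, E — cost 7×2 + 8×3 = 38
  Shipping 245, fixed 179 → total 424.
  Any other capacity-feasible assignment to {#2, #4} ships for at least 245.
Compare {#2, #3}: its best feasible assignment gives total 431.
Compare {#2, #3, #4}: its best feasible assignment gives total 510.
Every other set of open sites that can feasibly serve all demand totals ≥ 431 even under its best assignment. Minimum: 424.

424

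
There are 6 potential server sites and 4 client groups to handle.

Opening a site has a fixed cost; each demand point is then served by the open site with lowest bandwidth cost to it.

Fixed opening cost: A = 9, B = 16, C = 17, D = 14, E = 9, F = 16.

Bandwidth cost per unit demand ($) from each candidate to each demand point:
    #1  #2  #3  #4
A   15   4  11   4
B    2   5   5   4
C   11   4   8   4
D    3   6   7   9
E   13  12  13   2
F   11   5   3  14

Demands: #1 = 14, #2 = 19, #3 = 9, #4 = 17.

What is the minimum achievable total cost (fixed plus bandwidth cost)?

Open {A, B, E, F}: assign each demand point to its cheapest open site.
  #1→B 14×2=28, #2→A 19×4=76, #3→F 9×3=27, #4→E 17×2=34
  bandwidth cost 165, fixed 50 → total 215.
Compare {A, B, E}: bandwidth cost 183 + fixed 34 = 217.
Compare {B, C, E, F}: bandwidth cost 165 + fixed 58 = 223.
Compare {B, C, E}: bandwidth cost 183 + fixed 42 = 225.
All other subsets cost ≥ 217. Minimum total cost: 215.

215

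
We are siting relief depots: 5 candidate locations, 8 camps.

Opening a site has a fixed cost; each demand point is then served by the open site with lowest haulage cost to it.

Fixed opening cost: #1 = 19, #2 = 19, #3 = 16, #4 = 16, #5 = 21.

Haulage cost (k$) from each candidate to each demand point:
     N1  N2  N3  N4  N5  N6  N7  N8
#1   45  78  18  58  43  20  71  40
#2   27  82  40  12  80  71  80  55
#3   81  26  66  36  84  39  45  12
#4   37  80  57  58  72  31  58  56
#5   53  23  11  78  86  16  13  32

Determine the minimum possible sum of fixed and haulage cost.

232

Open {#1, #2, #3, #5}: assign each demand point to its cheapest open site.
  N1→#2 27, N2→#5 23, N3→#5 11, N4→#2 12, N5→#1 43, N6→#5 16, N7→#5 13, N8→#3 12
  haulage cost 157, fixed 75 → total 232.
Compare {#1, #2, #5}: haulage cost 177 + fixed 59 = 236.
Compare {#1, #2, #3, #4, #5}: haulage cost 157 + fixed 91 = 248.
Compare {#2, #3, #5}: haulage cost 194 + fixed 56 = 250.
All other subsets cost ≥ 236. Minimum total cost: 232.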